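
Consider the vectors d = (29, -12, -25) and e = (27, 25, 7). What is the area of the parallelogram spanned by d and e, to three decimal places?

1471.042

i: (-12)·7 - (-25)·25 = -84 - (-625) = 541
j: (-25)·27 - 29·7 = -675 - 203 = -878
k: 29·25 - (-12)·27 = 725 - (-324) = 1049
d × e = (541, -878, 1049)
|d × e| = √(541² + (-878)² + 1049²) = √2163966 ≈ 1471.0425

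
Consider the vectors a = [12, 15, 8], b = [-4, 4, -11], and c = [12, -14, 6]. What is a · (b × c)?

-3116

b × c:
i: 4·6 - (-11)·(-14) = 24 - 154 = -130
j: (-11)·12 - (-4)·6 = -132 - (-24) = -108
k: (-4)·(-14) - 4·12 = 56 - 48 = 8
b × c = (-130, -108, 8)
a · (b × c) = 12·(-130) + 15·(-108) + 8·8 = -1560 - 1620 + 64 = -3116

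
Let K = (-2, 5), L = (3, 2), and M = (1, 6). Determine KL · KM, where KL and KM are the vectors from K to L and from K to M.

KL = L − K = (5, -3)
KM = M − K = (3, 1)
KL · KM = 5·3 + (-3)·1 = 15 - 3 = 12

12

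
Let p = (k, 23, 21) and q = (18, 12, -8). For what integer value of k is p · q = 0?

p · q = k·18 + 23·12 + 21·(-8) = 108 + 18k
Set equal to 0: 18k = -108, so k = -6.

-6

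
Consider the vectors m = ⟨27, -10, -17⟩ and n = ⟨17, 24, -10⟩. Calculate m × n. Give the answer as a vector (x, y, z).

(508, -19, 818)

i: (-10)·(-10) - (-17)·24 = 100 - (-408) = 508
j: (-17)·17 - 27·(-10) = -289 - (-270) = -19
k: 27·24 - (-10)·17 = 648 - (-170) = 818
m × n = (508, -19, 818)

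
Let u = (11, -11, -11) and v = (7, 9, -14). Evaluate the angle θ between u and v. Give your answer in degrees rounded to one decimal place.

67.4

u · v = 11·7 + (-11)·9 + (-11)·(-14) = 77 - 99 + 154 = 132
|u|² = 121 + 121 + 121 = 363,  |u| = √363 ≈ 19.052559
|v|² = 49 + 81 + 196 = 326,  |v| = √326 ≈ 18.055470
cos θ = 132 / (19.052559 · 18.055470) ≈ 0.38372
θ = arccos(0.38372) ≈ 67.4°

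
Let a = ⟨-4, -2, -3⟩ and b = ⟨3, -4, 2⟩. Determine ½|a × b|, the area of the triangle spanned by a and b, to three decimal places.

i: (-2)·2 - (-3)·(-4) = -4 - 12 = -16
j: (-3)·3 - (-4)·2 = -9 - (-8) = -1
k: (-4)·(-4) - (-2)·3 = 16 - (-6) = 22
a × b = (-16, -1, 22)
|a × b| = √((-16)² + (-1)² + 22²) = √741 ≈ 27.2213
area = ½ · 27.2213 ≈ 13.611

13.611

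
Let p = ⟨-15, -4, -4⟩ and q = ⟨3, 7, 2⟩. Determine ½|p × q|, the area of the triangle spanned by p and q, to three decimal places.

48.407

i: (-4)·2 - (-4)·7 = -8 - (-28) = 20
j: (-4)·3 - (-15)·2 = -12 - (-30) = 18
k: (-15)·7 - (-4)·3 = -105 - (-12) = -93
p × q = (20, 18, -93)
|p × q| = √(20² + 18² + (-93)²) = √9373 ≈ 96.8143
area = ½ · 96.8143 ≈ 48.407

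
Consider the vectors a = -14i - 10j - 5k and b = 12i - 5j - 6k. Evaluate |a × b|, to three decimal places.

240.959

i: (-10)·(-6) - (-5)·(-5) = 60 - 25 = 35
j: (-5)·12 - (-14)·(-6) = -60 - 84 = -144
k: (-14)·(-5) - (-10)·12 = 70 - (-120) = 190
a × b = (35, -144, 190)
|a × b| = √(35² + (-144)² + 190²) = √58061 ≈ 240.9585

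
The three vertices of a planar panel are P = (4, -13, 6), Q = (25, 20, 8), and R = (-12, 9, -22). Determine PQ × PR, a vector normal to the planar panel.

(-968, 556, 990)

PQ = (21, 33, 2)
PR = (-16, 22, -28)
i: 33·(-28) - 2·22 = -924 - 44 = -968
j: 2·(-16) - 21·(-28) = -32 - (-588) = 556
k: 21·22 - 33·(-16) = 462 - (-528) = 990
PQ × PR = (-968, 556, 990)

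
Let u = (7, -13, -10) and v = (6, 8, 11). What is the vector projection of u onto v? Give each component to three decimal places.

(-4.670, -6.226, -8.561)

u · v = 7·6 + (-13)·8 + (-10)·11 = 42 - 104 - 110 = -172
|v|² = 36 + 64 + 121 = 221
proj_v u = (-172/221) · (6, 8, 11) ≈ (-4.670, -6.226, -8.561)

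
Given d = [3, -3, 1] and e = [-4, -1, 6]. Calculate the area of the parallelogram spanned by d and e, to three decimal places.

31.591

i: (-3)·6 - 1·(-1) = -18 - (-1) = -17
j: 1·(-4) - 3·6 = -4 - 18 = -22
k: 3·(-1) - (-3)·(-4) = -3 - 12 = -15
d × e = (-17, -22, -15)
|d × e| = √((-17)² + (-22)² + (-15)²) = √998 ≈ 31.5911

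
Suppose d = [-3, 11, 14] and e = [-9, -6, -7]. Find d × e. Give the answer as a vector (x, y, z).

(7, -147, 117)

i: 11·(-7) - 14·(-6) = -77 - (-84) = 7
j: 14·(-9) - (-3)·(-7) = -126 - 21 = -147
k: (-3)·(-6) - 11·(-9) = 18 - (-99) = 117
d × e = (7, -147, 117)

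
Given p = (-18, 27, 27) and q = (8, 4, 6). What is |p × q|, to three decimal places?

436.848

i: 27·6 - 27·4 = 162 - 108 = 54
j: 27·8 - (-18)·6 = 216 - (-108) = 324
k: (-18)·4 - 27·8 = -72 - 216 = -288
p × q = (54, 324, -288)
|p × q| = √(54² + 324² + (-288)²) = √190836 ≈ 436.8478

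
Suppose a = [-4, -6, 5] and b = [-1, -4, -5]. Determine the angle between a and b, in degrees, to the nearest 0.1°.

a · b = (-4)·(-1) + (-6)·(-4) + 5·(-5) = 4 + 24 - 25 = 3
|a|² = 16 + 36 + 25 = 77,  |a| = √77 ≈ 8.774964
|b|² = 1 + 16 + 25 = 42,  |b| = √42 ≈ 6.480741
cos θ = 3 / (8.774964 · 6.480741) ≈ 0.05275
θ = arccos(0.05275) ≈ 87.0°

87.0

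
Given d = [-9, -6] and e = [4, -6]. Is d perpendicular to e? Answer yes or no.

d · e = (-9)·4 + (-6)·(-6) = -36 + 36 = 0
Zero, so the vectors are orthogonal.

yes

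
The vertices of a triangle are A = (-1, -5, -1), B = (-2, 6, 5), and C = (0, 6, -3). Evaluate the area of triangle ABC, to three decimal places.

AB = (-1, 11, 6),  AC = (1, 11, -2)
i: 11·(-2) - 6·11 = -22 - 66 = -88
j: 6·1 - (-1)·(-2) = 6 - 2 = 4
k: (-1)·11 - 11·1 = -11 - 11 = -22
AB × AC = (-88, 4, -22)
|AB × AC| = √8244 ≈ 90.7965
area = ½ · 90.7965 ≈ 45.398

45.398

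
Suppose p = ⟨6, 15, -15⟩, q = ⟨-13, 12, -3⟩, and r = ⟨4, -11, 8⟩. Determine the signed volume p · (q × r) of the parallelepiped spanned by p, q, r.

q × r:
i: 12·8 - (-3)·(-11) = 96 - 33 = 63
j: (-3)·4 - (-13)·8 = -12 - (-104) = 92
k: (-13)·(-11) - 12·4 = 143 - 48 = 95
q × r = (63, 92, 95)
p · (q × r) = 6·63 + 15·92 + (-15)·95 = 378 + 1380 - 1425 = 333

333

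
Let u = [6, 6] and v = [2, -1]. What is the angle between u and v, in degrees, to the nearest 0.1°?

71.6

u · v = 6·2 + 6·(-1) = 12 - 6 = 6
|u|² = 36 + 36 = 72,  |u| = √72 ≈ 8.485281
|v|² = 4 + 1 = 5,  |v| = √5 ≈ 2.236068
cos θ = 6 / (8.485281 · 2.236068) ≈ 0.31623
θ = arccos(0.31623) ≈ 71.6°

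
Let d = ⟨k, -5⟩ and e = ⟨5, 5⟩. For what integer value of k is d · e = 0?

d · e = k·5 + (-5)·5 = -25 + 5k
Set equal to 0: 5k = 25, so k = 5.

5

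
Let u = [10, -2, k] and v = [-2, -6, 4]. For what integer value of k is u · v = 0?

2

u · v = 10·(-2) + (-2)·(-6) + k·4 = -8 + 4k
Set equal to 0: 4k = 8, so k = 2.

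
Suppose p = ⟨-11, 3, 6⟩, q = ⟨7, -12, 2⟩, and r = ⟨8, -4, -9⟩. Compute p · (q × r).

-631

q × r:
i: (-12)·(-9) - 2·(-4) = 108 - (-8) = 116
j: 2·8 - 7·(-9) = 16 - (-63) = 79
k: 7·(-4) - (-12)·8 = -28 - (-96) = 68
q × r = (116, 79, 68)
p · (q × r) = (-11)·116 + 3·79 + 6·68 = -1276 + 237 + 408 = -631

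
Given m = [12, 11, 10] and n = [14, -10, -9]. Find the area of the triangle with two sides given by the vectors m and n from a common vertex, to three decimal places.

i: 11·(-9) - 10·(-10) = -99 - (-100) = 1
j: 10·14 - 12·(-9) = 140 - (-108) = 248
k: 12·(-10) - 11·14 = -120 - 154 = -274
m × n = (1, 248, -274)
|m × n| = √(1² + 248² + (-274)²) = √136581 ≈ 369.5687
area = ½ · 369.5687 ≈ 184.784

184.784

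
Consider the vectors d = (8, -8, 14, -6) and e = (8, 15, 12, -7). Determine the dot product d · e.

d · e = 8·8 + (-8)·15 + 14·12 + (-6)·(-7) = 64 - 120 + 168 + 42 = 154

154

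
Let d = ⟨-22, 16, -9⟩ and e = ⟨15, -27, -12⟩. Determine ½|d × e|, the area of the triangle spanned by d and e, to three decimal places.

i: 16·(-12) - (-9)·(-27) = -192 - 243 = -435
j: (-9)·15 - (-22)·(-12) = -135 - 264 = -399
k: (-22)·(-27) - 16·15 = 594 - 240 = 354
d × e = (-435, -399, 354)
|d × e| = √((-435)² + (-399)² + 354²) = √473742 ≈ 688.2892
area = ½ · 688.2892 ≈ 344.145

344.145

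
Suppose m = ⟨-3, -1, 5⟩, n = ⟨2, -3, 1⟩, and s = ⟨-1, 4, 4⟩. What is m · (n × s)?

82

n × s:
i: (-3)·4 - 1·4 = -12 - 4 = -16
j: 1·(-1) - 2·4 = -1 - 8 = -9
k: 2·4 - (-3)·(-1) = 8 - 3 = 5
n × s = (-16, -9, 5)
m · (n × s) = (-3)·(-16) + (-1)·(-9) + 5·5 = 48 + 9 + 25 = 82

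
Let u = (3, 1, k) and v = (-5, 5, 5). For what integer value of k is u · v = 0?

2

u · v = 3·(-5) + 1·5 + k·5 = -10 + 5k
Set equal to 0: 5k = 10, so k = 2.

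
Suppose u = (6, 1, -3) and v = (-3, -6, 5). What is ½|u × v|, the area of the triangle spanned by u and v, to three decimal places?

20.609

i: 1·5 - (-3)·(-6) = 5 - 18 = -13
j: (-3)·(-3) - 6·5 = 9 - 30 = -21
k: 6·(-6) - 1·(-3) = -36 - (-3) = -33
u × v = (-13, -21, -33)
|u × v| = √((-13)² + (-21)² + (-33)²) = √1699 ≈ 41.2189
area = ½ · 41.2189 ≈ 20.609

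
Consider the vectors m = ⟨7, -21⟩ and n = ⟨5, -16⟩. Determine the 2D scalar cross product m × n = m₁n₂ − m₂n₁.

-7

7·(-16) - (-21)·5 = -112 - (-105) = -7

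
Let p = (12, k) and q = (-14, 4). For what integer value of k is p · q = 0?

42

p · q = 12·(-14) + k·4 = -168 + 4k
Set equal to 0: 4k = 168, so k = 42.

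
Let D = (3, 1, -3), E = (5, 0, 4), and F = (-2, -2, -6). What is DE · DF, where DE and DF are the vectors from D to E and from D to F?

DE = E − D = (2, -1, 7)
DF = F − D = (-5, -3, -3)
DE · DF = 2·(-5) + (-1)·(-3) + 7·(-3) = -10 + 3 - 21 = -28

-28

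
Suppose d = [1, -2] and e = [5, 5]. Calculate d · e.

-5

d · e = 1·5 + (-2)·5 = 5 - 10 = -5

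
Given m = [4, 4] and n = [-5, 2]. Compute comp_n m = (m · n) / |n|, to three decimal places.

m · n = 4·(-5) + 4·2 = -20 + 8 = -12
|n| = √(25 + 4) = √29 ≈ 5.3852
comp_n m = -12 / √29 ≈ -2.228

-2.228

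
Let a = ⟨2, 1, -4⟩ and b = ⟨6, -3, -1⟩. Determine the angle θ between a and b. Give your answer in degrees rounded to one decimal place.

65.3

a · b = 2·6 + 1·(-3) + (-4)·(-1) = 12 - 3 + 4 = 13
|a|² = 4 + 1 + 16 = 21,  |a| = √21 ≈ 4.582576
|b|² = 36 + 9 + 1 = 46,  |b| = √46 ≈ 6.782330
cos θ = 13 / (4.582576 · 6.782330) ≈ 0.41827
θ = arccos(0.41827) ≈ 65.3°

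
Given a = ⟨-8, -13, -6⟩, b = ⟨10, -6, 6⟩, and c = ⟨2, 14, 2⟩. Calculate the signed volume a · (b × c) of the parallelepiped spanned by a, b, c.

b × c:
i: (-6)·2 - 6·14 = -12 - 84 = -96
j: 6·2 - 10·2 = 12 - 20 = -8
k: 10·14 - (-6)·2 = 140 - (-12) = 152
b × c = (-96, -8, 152)
a · (b × c) = (-8)·(-96) + (-13)·(-8) + (-6)·152 = 768 + 104 - 912 = -40

-40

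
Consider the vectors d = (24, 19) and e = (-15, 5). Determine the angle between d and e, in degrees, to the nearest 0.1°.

d · e = 24·(-15) + 19·5 = -360 + 95 = -265
|d|² = 576 + 361 = 937,  |d| = √937 ≈ 30.610456
|e|² = 225 + 25 = 250,  |e| = √250 ≈ 15.811388
cos θ = -265 / (30.610456 · 15.811388) ≈ -0.54753
θ = arccos(-0.54753) ≈ 123.2°

123.2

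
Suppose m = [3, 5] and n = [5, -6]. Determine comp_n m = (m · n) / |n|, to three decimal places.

m · n = 3·5 + 5·(-6) = 15 - 30 = -15
|n| = √(25 + 36) = √61 ≈ 7.8102
comp_n m = -15 / √61 ≈ -1.921

-1.921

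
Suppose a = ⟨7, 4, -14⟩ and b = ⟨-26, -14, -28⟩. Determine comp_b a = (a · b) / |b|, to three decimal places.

3.784

a · b = 7·(-26) + 4·(-14) + (-14)·(-28) = -182 - 56 + 392 = 154
|b| = √(676 + 196 + 784) = √1656 ≈ 40.6940
comp_b a = 154 / √1656 ≈ 3.784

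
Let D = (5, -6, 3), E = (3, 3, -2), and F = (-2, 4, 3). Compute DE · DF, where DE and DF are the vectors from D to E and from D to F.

104

DE = E − D = (-2, 9, -5)
DF = F − D = (-7, 10, 0)
DE · DF = (-2)·(-7) + 9·10 + (-5)·0 = 14 + 90 + 0 = 104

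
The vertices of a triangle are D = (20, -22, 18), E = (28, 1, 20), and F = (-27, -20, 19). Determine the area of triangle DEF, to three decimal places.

550.948

DE = (8, 23, 2),  DF = (-47, 2, 1)
i: 23·1 - 2·2 = 23 - 4 = 19
j: 2·(-47) - 8·1 = -94 - 8 = -102
k: 8·2 - 23·(-47) = 16 - (-1081) = 1097
DE × DF = (19, -102, 1097)
|DE × DF| = √1214174 ≈ 1101.8956
area = ½ · 1101.8956 ≈ 550.948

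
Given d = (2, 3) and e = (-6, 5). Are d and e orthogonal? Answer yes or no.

no

d · e = 2·(-6) + 3·5 = -12 + 15 = 3
Nonzero, so the vectors are not orthogonal.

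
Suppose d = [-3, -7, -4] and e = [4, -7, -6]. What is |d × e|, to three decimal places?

i: (-7)·(-6) - (-4)·(-7) = 42 - 28 = 14
j: (-4)·4 - (-3)·(-6) = -16 - 18 = -34
k: (-3)·(-7) - (-7)·4 = 21 - (-28) = 49
d × e = (14, -34, 49)
|d × e| = √(14² + (-34)² + 49²) = √3753 ≈ 61.2617

61.262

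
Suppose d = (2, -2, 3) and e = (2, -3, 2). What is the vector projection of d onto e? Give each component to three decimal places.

d · e = 2·2 + (-2)·(-3) + 3·2 = 4 + 6 + 6 = 16
|e|² = 4 + 9 + 4 = 17
proj_e d = (16/17) · (2, -3, 2) ≈ (1.882, -2.824, 1.882)

(1.882, -2.824, 1.882)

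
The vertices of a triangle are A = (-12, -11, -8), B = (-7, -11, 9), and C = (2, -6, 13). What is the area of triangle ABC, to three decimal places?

79.905

AB = (5, 0, 17),  AC = (14, 5, 21)
i: 0·21 - 17·5 = 0 - 85 = -85
j: 17·14 - 5·21 = 238 - 105 = 133
k: 5·5 - 0·14 = 25 - 0 = 25
AB × AC = (-85, 133, 25)
|AB × AC| = √25539 ≈ 159.8093
area = ½ · 159.8093 ≈ 79.905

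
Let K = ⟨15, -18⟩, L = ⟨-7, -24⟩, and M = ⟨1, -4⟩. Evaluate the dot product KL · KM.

KL = L − K = (-22, -6)
KM = M − K = (-14, 14)
KL · KM = (-22)·(-14) + (-6)·14 = 308 - 84 = 224

224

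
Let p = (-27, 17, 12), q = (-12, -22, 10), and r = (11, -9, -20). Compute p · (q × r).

q × r:
i: (-22)·(-20) - 10·(-9) = 440 - (-90) = 530
j: 10·11 - (-12)·(-20) = 110 - 240 = -130
k: (-12)·(-9) - (-22)·11 = 108 - (-242) = 350
q × r = (530, -130, 350)
p · (q × r) = (-27)·530 + 17·(-130) + 12·350 = -14310 - 2210 + 4200 = -12320

-12320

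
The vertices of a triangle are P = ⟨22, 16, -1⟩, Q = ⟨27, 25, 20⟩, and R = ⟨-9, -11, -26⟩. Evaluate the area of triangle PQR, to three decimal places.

PQ = (5, 9, 21),  PR = (-31, -27, -25)
i: 9·(-25) - 21·(-27) = -225 - (-567) = 342
j: 21·(-31) - 5·(-25) = -651 - (-125) = -526
k: 5·(-27) - 9·(-31) = -135 - (-279) = 144
PQ × PR = (342, -526, 144)
|PQ × PR| = √414376 ≈ 643.7204
area = ½ · 643.7204 ≈ 321.860

321.860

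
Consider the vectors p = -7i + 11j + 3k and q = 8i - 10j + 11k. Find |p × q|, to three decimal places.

i: 11·11 - 3·(-10) = 121 - (-30) = 151
j: 3·8 - (-7)·11 = 24 - (-77) = 101
k: (-7)·(-10) - 11·8 = 70 - 88 = -18
p × q = (151, 101, -18)
|p × q| = √(151² + 101² + (-18)²) = √33326 ≈ 182.5541

182.554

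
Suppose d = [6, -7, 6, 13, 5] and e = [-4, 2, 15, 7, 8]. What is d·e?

183

d · e = 6·(-4) + (-7)·2 + 6·15 + 13·7 + 5·8 = -24 - 14 + 90 + 91 + 40 = 183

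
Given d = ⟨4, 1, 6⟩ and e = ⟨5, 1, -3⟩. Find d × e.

(-9, 42, -1)

i: 1·(-3) - 6·1 = -3 - 6 = -9
j: 6·5 - 4·(-3) = 30 - (-12) = 42
k: 4·1 - 1·5 = 4 - 5 = -1
d × e = (-9, 42, -1)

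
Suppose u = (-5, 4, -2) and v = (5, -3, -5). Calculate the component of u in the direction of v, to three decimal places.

-3.515

u · v = (-5)·5 + 4·(-3) + (-2)·(-5) = -25 - 12 + 10 = -27
|v| = √(25 + 9 + 25) = √59 ≈ 7.6811
comp_v u = -27 / √59 ≈ -3.515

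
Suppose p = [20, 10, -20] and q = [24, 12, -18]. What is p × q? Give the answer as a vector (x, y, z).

(60, -120, 0)

i: 10·(-18) - (-20)·12 = -180 - (-240) = 60
j: (-20)·24 - 20·(-18) = -480 - (-360) = -120
k: 20·12 - 10·24 = 240 - 240 = 0
p × q = (60, -120, 0)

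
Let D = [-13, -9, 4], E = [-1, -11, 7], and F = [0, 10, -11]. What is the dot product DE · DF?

DE = E − D = (12, -2, 3)
DF = F − D = (13, 19, -15)
DE · DF = 12·13 + (-2)·19 + 3·(-15) = 156 - 38 - 45 = 73

73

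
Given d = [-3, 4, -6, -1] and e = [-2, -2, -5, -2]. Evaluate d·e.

30

d · e = (-3)·(-2) + 4·(-2) + (-6)·(-5) + (-1)·(-2) = 6 - 8 + 30 + 2 = 30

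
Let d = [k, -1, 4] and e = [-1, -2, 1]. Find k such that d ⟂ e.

d · e = k·(-1) + (-1)·(-2) + 4·1 = 6 - 1k
Set equal to 0: -1k = -6, so k = 6.

6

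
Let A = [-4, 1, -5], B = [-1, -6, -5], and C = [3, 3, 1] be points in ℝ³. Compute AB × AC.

AB = (3, -7, 0)
AC = (7, 2, 6)
i: (-7)·6 - 0·2 = -42 - 0 = -42
j: 0·7 - 3·6 = 0 - 18 = -18
k: 3·2 - (-7)·7 = 6 - (-49) = 55
AB × AC = (-42, -18, 55)

(-42, -18, 55)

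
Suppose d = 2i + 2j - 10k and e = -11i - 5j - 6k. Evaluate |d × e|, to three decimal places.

137.375

i: 2·(-6) - (-10)·(-5) = -12 - 50 = -62
j: (-10)·(-11) - 2·(-6) = 110 - (-12) = 122
k: 2·(-5) - 2·(-11) = -10 - (-22) = 12
d × e = (-62, 122, 12)
|d × e| = √((-62)² + 122² + 12²) = √18872 ≈ 137.3754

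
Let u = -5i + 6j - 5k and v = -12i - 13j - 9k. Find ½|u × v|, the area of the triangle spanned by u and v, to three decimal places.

91.043

i: 6·(-9) - (-5)·(-13) = -54 - 65 = -119
j: (-5)·(-12) - (-5)·(-9) = 60 - 45 = 15
k: (-5)·(-13) - 6·(-12) = 65 - (-72) = 137
u × v = (-119, 15, 137)
|u × v| = √((-119)² + 15² + 137²) = √33155 ≈ 182.0851
area = ½ · 182.0851 ≈ 91.043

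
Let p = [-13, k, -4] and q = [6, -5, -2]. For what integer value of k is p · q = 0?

p · q = (-13)·6 + k·(-5) + (-4)·(-2) = -70 - 5k
Set equal to 0: -5k = 70, so k = -14.

-14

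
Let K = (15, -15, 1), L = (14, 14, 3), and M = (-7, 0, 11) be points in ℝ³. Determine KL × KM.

KL = (-1, 29, 2)
KM = (-22, 15, 10)
i: 29·10 - 2·15 = 290 - 30 = 260
j: 2·(-22) - (-1)·10 = -44 - (-10) = -34
k: (-1)·15 - 29·(-22) = -15 - (-638) = 623
KL × KM = (260, -34, 623)

(260, -34, 623)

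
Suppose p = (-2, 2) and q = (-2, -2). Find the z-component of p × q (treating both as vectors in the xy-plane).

8

(-2)·(-2) - 2·(-2) = 4 - (-4) = 8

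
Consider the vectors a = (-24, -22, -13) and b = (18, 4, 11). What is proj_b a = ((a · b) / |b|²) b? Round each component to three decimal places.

a · b = (-24)·18 + (-22)·4 + (-13)·11 = -432 - 88 - 143 = -663
|b|² = 324 + 16 + 121 = 461
proj_b a = (-663/461) · (18, 4, 11) ≈ (-25.887, -5.753, -15.820)

(-25.887, -5.753, -15.820)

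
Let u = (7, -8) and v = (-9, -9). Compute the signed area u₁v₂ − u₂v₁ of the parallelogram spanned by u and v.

7·(-9) - (-8)·(-9) = -63 - 72 = -135

-135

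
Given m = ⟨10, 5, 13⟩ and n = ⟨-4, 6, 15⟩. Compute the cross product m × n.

(-3, -202, 80)

i: 5·15 - 13·6 = 75 - 78 = -3
j: 13·(-4) - 10·15 = -52 - 150 = -202
k: 10·6 - 5·(-4) = 60 - (-20) = 80
m × n = (-3, -202, 80)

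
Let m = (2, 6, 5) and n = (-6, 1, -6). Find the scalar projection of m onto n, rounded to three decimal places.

m · n = 2·(-6) + 6·1 + 5·(-6) = -12 + 6 - 30 = -36
|n| = √(36 + 1 + 36) = √73 ≈ 8.5440
comp_n m = -36 / √73 ≈ -4.213

-4.213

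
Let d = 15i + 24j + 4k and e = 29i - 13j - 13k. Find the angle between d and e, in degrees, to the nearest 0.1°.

d · e = 15·29 + 24·(-13) + 4·(-13) = 435 - 312 - 52 = 71
|d|² = 225 + 576 + 16 = 817,  |d| = √817 ≈ 28.583212
|e|² = 841 + 169 + 169 = 1179,  |e| = √1179 ≈ 34.336569
cos θ = 71 / (28.583212 · 34.336569) ≈ 0.07234
θ = arccos(0.07234) ≈ 85.9°

85.9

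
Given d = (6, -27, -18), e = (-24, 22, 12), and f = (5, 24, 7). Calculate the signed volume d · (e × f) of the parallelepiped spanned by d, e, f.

5388

e × f:
i: 22·7 - 12·24 = 154 - 288 = -134
j: 12·5 - (-24)·7 = 60 - (-168) = 228
k: (-24)·24 - 22·5 = -576 - 110 = -686
e × f = (-134, 228, -686)
d · (e × f) = 6·(-134) + (-27)·228 + (-18)·(-686) = -804 - 6156 + 12348 = 5388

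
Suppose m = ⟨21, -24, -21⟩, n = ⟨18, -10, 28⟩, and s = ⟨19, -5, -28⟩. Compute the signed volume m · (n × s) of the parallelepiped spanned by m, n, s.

n × s:
i: (-10)·(-28) - 28·(-5) = 280 - (-140) = 420
j: 28·19 - 18·(-28) = 532 - (-504) = 1036
k: 18·(-5) - (-10)·19 = -90 - (-190) = 100
n × s = (420, 1036, 100)
m · (n × s) = 21·420 + (-24)·1036 + (-21)·100 = 8820 - 24864 - 2100 = -18144

-18144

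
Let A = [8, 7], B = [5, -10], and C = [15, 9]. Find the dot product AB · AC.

AB = B − A = (-3, -17)
AC = C − A = (7, 2)
AB · AC = (-3)·7 + (-17)·2 = -21 - 34 = -55

-55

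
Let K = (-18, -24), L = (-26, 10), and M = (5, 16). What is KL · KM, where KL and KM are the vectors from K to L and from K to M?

1176

KL = L − K = (-8, 34)
KM = M − K = (23, 40)
KL · KM = (-8)·23 + 34·40 = -184 + 1360 = 1176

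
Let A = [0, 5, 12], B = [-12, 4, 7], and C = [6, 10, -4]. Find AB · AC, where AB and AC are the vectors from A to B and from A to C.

3

AB = B − A = (-12, -1, -5)
AC = C − A = (6, 5, -16)
AB · AC = (-12)·6 + (-1)·5 + (-5)·(-16) = -72 - 5 + 80 = 3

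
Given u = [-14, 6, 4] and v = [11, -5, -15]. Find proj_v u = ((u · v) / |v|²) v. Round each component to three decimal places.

(-7.235, 3.288, 9.865)

u · v = (-14)·11 + 6·(-5) + 4·(-15) = -154 - 30 - 60 = -244
|v|² = 121 + 25 + 225 = 371
proj_v u = (-244/371) · (11, -5, -15) ≈ (-7.235, 3.288, 9.865)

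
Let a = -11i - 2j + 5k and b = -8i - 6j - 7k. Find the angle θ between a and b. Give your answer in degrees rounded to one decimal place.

a · b = (-11)·(-8) + (-2)·(-6) + 5·(-7) = 88 + 12 - 35 = 65
|a|² = 121 + 4 + 25 = 150,  |a| = √150 ≈ 12.247449
|b|² = 64 + 36 + 49 = 149,  |b| = √149 ≈ 12.206556
cos θ = 65 / (12.247449 · 12.206556) ≈ 0.43479
θ = arccos(0.43479) ≈ 64.2°

64.2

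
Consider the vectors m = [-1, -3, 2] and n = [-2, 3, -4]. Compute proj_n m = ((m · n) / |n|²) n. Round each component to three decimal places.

(1.034, -1.552, 2.069)

m · n = (-1)·(-2) + (-3)·3 + 2·(-4) = 2 - 9 - 8 = -15
|n|² = 4 + 9 + 16 = 29
proj_n m = (-15/29) · (-2, 3, -4) ≈ (1.034, -1.552, 2.069)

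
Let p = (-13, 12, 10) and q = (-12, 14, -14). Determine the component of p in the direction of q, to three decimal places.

p · q = (-13)·(-12) + 12·14 + 10·(-14) = 156 + 168 - 140 = 184
|q| = √(144 + 196 + 196) = √536 ≈ 23.1517
comp_q p = 184 / √536 ≈ 7.948

7.948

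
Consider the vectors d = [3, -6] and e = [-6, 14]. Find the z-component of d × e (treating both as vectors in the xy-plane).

3·14 - (-6)·(-6) = 42 - 36 = 6

6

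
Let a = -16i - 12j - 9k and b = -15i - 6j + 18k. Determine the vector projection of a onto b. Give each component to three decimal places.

(-3.846, -1.538, 4.615)

a · b = (-16)·(-15) + (-12)·(-6) + (-9)·18 = 240 + 72 - 162 = 150
|b|² = 225 + 36 + 324 = 585
proj_b a = (150/585) · (-15, -6, 18) ≈ (-3.846, -1.538, 4.615)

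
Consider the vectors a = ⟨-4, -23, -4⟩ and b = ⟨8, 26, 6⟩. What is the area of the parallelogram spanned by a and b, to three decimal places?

i: (-23)·6 - (-4)·26 = -138 - (-104) = -34
j: (-4)·8 - (-4)·6 = -32 - (-24) = -8
k: (-4)·26 - (-23)·8 = -104 - (-184) = 80
a × b = (-34, -8, 80)
|a × b| = √((-34)² + (-8)² + 80²) = √7620 ≈ 87.2926

87.293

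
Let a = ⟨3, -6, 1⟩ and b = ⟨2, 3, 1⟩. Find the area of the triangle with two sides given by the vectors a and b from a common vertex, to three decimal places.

i: (-6)·1 - 1·3 = -6 - 3 = -9
j: 1·2 - 3·1 = 2 - 3 = -1
k: 3·3 - (-6)·2 = 9 - (-12) = 21
a × b = (-9, -1, 21)
|a × b| = √((-9)² + (-1)² + 21²) = √523 ≈ 22.8692
area = ½ · 22.8692 ≈ 11.435

11.435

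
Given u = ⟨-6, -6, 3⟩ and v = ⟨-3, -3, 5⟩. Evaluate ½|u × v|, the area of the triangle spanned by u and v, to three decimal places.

14.849

i: (-6)·5 - 3·(-3) = -30 - (-9) = -21
j: 3·(-3) - (-6)·5 = -9 - (-30) = 21
k: (-6)·(-3) - (-6)·(-3) = 18 - 18 = 0
u × v = (-21, 21, 0)
|u × v| = √((-21)² + 21² + 0²) = √882 ≈ 29.6985
area = ½ · 29.6985 ≈ 14.849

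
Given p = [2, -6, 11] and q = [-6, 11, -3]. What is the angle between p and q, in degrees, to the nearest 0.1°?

p · q = 2·(-6) + (-6)·11 + 11·(-3) = -12 - 66 - 33 = -111
|p|² = 4 + 36 + 121 = 161,  |p| = √161 ≈ 12.688578
|q|² = 36 + 121 + 9 = 166,  |q| = √166 ≈ 12.884099
cos θ = -111 / (12.688578 · 12.884099) ≈ -0.67898
θ = arccos(-0.67898) ≈ 132.8°

132.8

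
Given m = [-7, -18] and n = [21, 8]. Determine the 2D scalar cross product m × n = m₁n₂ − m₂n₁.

(-7)·8 - (-18)·21 = -56 - (-378) = 322

322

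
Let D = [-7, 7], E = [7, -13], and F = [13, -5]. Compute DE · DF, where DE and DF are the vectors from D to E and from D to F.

DE = E − D = (14, -20)
DF = F − D = (20, -12)
DE · DF = 14·20 + (-20)·(-12) = 280 + 240 = 520

520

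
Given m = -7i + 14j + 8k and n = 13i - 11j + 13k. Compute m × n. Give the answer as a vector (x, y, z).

i: 14·13 - 8·(-11) = 182 - (-88) = 270
j: 8·13 - (-7)·13 = 104 - (-91) = 195
k: (-7)·(-11) - 14·13 = 77 - 182 = -105
m × n = (270, 195, -105)

(270, 195, -105)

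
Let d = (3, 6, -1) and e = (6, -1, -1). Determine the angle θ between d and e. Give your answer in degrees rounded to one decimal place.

71.9

d · e = 3·6 + 6·(-1) + (-1)·(-1) = 18 - 6 + 1 = 13
|d|² = 9 + 36 + 1 = 46,  |d| = √46 ≈ 6.782330
|e|² = 36 + 1 + 1 = 38,  |e| = √38 ≈ 6.164414
cos θ = 13 / (6.782330 · 6.164414) ≈ 0.31094
θ = arccos(0.31094) ≈ 71.9°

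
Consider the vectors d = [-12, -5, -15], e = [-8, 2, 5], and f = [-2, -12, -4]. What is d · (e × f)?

e × f:
i: 2·(-4) - 5·(-12) = -8 - (-60) = 52
j: 5·(-2) - (-8)·(-4) = -10 - 32 = -42
k: (-8)·(-12) - 2·(-2) = 96 - (-4) = 100
e × f = (52, -42, 100)
d · (e × f) = (-12)·52 + (-5)·(-42) + (-15)·100 = -624 + 210 - 1500 = -1914

-1914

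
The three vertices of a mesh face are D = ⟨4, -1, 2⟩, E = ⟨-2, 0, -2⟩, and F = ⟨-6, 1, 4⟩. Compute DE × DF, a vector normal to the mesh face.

(10, 52, -2)

DE = (-6, 1, -4)
DF = (-10, 2, 2)
i: 1·2 - (-4)·2 = 2 - (-8) = 10
j: (-4)·(-10) - (-6)·2 = 40 - (-12) = 52
k: (-6)·2 - 1·(-10) = -12 - (-10) = -2
DE × DF = (10, 52, -2)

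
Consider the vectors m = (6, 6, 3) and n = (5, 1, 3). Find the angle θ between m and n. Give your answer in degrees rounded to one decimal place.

m · n = 6·5 + 6·1 + 3·3 = 30 + 6 + 9 = 45
|m|² = 36 + 36 + 9 = 81,  |m| = √81 ≈ 9.000000
|n|² = 25 + 1 + 9 = 35,  |n| = √35 ≈ 5.916080
cos θ = 45 / (9.000000 · 5.916080) ≈ 0.84515
θ = arccos(0.84515) ≈ 32.3°

32.3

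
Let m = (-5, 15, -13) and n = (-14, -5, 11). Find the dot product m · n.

m · n = (-5)·(-14) + 15·(-5) + (-13)·11 = 70 - 75 - 143 = -148

-148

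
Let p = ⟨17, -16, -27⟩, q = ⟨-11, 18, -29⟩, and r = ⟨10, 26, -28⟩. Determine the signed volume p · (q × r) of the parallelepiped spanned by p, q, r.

26400

q × r:
i: 18·(-28) - (-29)·26 = -504 - (-754) = 250
j: (-29)·10 - (-11)·(-28) = -290 - 308 = -598
k: (-11)·26 - 18·10 = -286 - 180 = -466
q × r = (250, -598, -466)
p · (q × r) = 17·250 + (-16)·(-598) + (-27)·(-466) = 4250 + 9568 + 12582 = 26400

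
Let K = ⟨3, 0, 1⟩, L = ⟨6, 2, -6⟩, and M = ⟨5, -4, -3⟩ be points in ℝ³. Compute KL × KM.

KL = (3, 2, -7)
KM = (2, -4, -4)
i: 2·(-4) - (-7)·(-4) = -8 - 28 = -36
j: (-7)·2 - 3·(-4) = -14 - (-12) = -2
k: 3·(-4) - 2·2 = -12 - 4 = -16
KL × KM = (-36, -2, -16)

(-36, -2, -16)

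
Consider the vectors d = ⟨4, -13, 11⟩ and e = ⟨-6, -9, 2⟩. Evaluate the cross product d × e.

(73, -74, -114)

i: (-13)·2 - 11·(-9) = -26 - (-99) = 73
j: 11·(-6) - 4·2 = -66 - 8 = -74
k: 4·(-9) - (-13)·(-6) = -36 - 78 = -114
d × e = (73, -74, -114)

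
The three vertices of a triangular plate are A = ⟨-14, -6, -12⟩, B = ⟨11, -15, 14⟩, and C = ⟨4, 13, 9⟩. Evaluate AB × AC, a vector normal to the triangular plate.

AB = (25, -9, 26)
AC = (18, 19, 21)
i: (-9)·21 - 26·19 = -189 - 494 = -683
j: 26·18 - 25·21 = 468 - 525 = -57
k: 25·19 - (-9)·18 = 475 - (-162) = 637
AB × AC = (-683, -57, 637)

(-683, -57, 637)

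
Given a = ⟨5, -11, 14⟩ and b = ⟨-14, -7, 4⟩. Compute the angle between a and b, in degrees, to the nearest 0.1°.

a · b = 5·(-14) + (-11)·(-7) + 14·4 = -70 + 77 + 56 = 63
|a|² = 25 + 121 + 196 = 342,  |a| = √342 ≈ 18.493242
|b|² = 196 + 49 + 16 = 261,  |b| = √261 ≈ 16.155494
cos θ = 63 / (18.493242 · 16.155494) ≈ 0.21087
θ = arccos(0.21087) ≈ 77.8°

77.8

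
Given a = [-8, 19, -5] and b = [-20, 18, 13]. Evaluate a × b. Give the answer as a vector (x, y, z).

i: 19·13 - (-5)·18 = 247 - (-90) = 337
j: (-5)·(-20) - (-8)·13 = 100 - (-104) = 204
k: (-8)·18 - 19·(-20) = -144 - (-380) = 236
a × b = (337, 204, 236)

(337, 204, 236)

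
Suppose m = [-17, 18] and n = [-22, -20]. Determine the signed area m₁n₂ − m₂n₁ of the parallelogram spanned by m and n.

(-17)·(-20) - 18·(-22) = 340 - (-396) = 736

736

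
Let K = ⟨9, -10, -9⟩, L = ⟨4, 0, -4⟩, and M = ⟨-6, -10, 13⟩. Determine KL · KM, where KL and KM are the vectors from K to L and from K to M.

185

KL = L − K = (-5, 10, 5)
KM = M − K = (-15, 0, 22)
KL · KM = (-5)·(-15) + 10·0 + 5·22 = 75 + 0 + 110 = 185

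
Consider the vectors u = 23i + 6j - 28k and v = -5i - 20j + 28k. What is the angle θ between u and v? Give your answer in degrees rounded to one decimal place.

142.9

u · v = 23·(-5) + 6·(-20) + (-28)·28 = -115 - 120 - 784 = -1019
|u|² = 529 + 36 + 784 = 1349,  |u| = √1349 ≈ 36.728735
|v|² = 25 + 400 + 784 = 1209,  |v| = √1209 ≈ 34.770677
cos θ = -1019 / (36.728735 · 34.770677) ≈ -0.79791
θ = arccos(-0.79791) ≈ 142.9°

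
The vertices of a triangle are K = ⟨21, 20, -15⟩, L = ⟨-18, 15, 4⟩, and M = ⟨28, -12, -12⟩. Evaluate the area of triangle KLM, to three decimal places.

KL = (-39, -5, 19),  KM = (7, -32, 3)
i: (-5)·3 - 19·(-32) = -15 - (-608) = 593
j: 19·7 - (-39)·3 = 133 - (-117) = 250
k: (-39)·(-32) - (-5)·7 = 1248 - (-35) = 1283
KL × KM = (593, 250, 1283)
|KL × KM| = √2060238 ≈ 1435.3529
area = ½ · 1435.3529 ≈ 717.676

717.676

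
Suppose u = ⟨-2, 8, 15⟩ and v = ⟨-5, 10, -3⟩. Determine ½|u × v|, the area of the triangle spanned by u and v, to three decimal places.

96.484

i: 8·(-3) - 15·10 = -24 - 150 = -174
j: 15·(-5) - (-2)·(-3) = -75 - 6 = -81
k: (-2)·10 - 8·(-5) = -20 - (-40) = 20
u × v = (-174, -81, 20)
|u × v| = √((-174)² + (-81)² + 20²) = √37237 ≈ 192.9689
area = ½ · 192.9689 ≈ 96.484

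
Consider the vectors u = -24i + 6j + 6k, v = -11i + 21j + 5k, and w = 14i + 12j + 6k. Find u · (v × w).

-3324

v × w:
i: 21·6 - 5·12 = 126 - 60 = 66
j: 5·14 - (-11)·6 = 70 - (-66) = 136
k: (-11)·12 - 21·14 = -132 - 294 = -426
v × w = (66, 136, -426)
u · (v × w) = (-24)·66 + 6·136 + 6·(-426) = -1584 + 816 - 2556 = -3324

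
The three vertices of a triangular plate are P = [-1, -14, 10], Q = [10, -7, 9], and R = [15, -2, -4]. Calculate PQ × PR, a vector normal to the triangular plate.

PQ = (11, 7, -1)
PR = (16, 12, -14)
i: 7·(-14) - (-1)·12 = -98 - (-12) = -86
j: (-1)·16 - 11·(-14) = -16 - (-154) = 138
k: 11·12 - 7·16 = 132 - 112 = 20
PQ × PR = (-86, 138, 20)

(-86, 138, 20)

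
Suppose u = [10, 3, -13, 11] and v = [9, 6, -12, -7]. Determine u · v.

187

u · v = 10·9 + 3·6 + (-13)·(-12) + 11·(-7) = 90 + 18 + 156 - 77 = 187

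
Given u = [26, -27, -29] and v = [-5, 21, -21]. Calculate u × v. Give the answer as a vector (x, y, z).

i: (-27)·(-21) - (-29)·21 = 567 - (-609) = 1176
j: (-29)·(-5) - 26·(-21) = 145 - (-546) = 691
k: 26·21 - (-27)·(-5) = 546 - 135 = 411
u × v = (1176, 691, 411)

(1176, 691, 411)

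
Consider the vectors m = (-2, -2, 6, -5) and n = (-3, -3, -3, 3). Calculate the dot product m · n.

-21

m · n = (-2)·(-3) + (-2)·(-3) + 6·(-3) + (-5)·3 = 6 + 6 - 18 - 15 = -21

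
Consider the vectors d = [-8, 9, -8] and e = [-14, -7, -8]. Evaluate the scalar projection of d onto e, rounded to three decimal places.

6.428

d · e = (-8)·(-14) + 9·(-7) + (-8)·(-8) = 112 - 63 + 64 = 113
|e| = √(196 + 49 + 64) = √309 ≈ 17.5784
comp_e d = 113 / √309 ≈ 6.428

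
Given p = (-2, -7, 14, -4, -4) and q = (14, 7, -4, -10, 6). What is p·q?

p · q = (-2)·14 + (-7)·7 + 14·(-4) + (-4)·(-10) + (-4)·6 = -28 - 49 - 56 + 40 - 24 = -117

-117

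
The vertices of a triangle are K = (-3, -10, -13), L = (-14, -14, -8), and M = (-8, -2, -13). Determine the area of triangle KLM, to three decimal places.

58.926

KL = (-11, -4, 5),  KM = (-5, 8, 0)
i: (-4)·0 - 5·8 = 0 - 40 = -40
j: 5·(-5) - (-11)·0 = -25 - 0 = -25
k: (-11)·8 - (-4)·(-5) = -88 - 20 = -108
KL × KM = (-40, -25, -108)
|KL × KM| = √13889 ≈ 117.8516
area = ½ · 117.8516 ≈ 58.926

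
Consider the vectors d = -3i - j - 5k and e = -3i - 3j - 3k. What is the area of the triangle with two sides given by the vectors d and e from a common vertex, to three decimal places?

i: (-1)·(-3) - (-5)·(-3) = 3 - 15 = -12
j: (-5)·(-3) - (-3)·(-3) = 15 - 9 = 6
k: (-3)·(-3) - (-1)·(-3) = 9 - 3 = 6
d × e = (-12, 6, 6)
|d × e| = √((-12)² + 6² + 6²) = √216 ≈ 14.6969
area = ½ · 14.6969 ≈ 7.348

7.348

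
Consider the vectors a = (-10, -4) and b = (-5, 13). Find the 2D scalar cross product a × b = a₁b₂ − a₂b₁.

(-10)·13 - (-4)·(-5) = -130 - 20 = -150

-150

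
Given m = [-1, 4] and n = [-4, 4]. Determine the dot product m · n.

m · n = (-1)·(-4) + 4·4 = 4 + 16 = 20

20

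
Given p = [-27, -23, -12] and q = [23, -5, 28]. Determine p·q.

p · q = (-27)·23 + (-23)·(-5) + (-12)·28 = -621 + 115 - 336 = -842

-842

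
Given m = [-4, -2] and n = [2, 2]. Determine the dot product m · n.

m · n = (-4)·2 + (-2)·2 = -8 - 4 = -12

-12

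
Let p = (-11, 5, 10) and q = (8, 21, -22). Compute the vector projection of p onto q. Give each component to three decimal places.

(-1.642, -4.310, 4.516)

p · q = (-11)·8 + 5·21 + 10·(-22) = -88 + 105 - 220 = -203
|q|² = 64 + 441 + 484 = 989
proj_q p = (-203/989) · (8, 21, -22) ≈ (-1.642, -4.310, 4.516)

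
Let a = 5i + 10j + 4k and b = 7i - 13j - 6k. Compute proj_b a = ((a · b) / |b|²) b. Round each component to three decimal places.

(-3.280, 6.091, 2.811)

a · b = 5·7 + 10·(-13) + 4·(-6) = 35 - 130 - 24 = -119
|b|² = 49 + 169 + 36 = 254
proj_b a = (-119/254) · (7, -13, -6) ≈ (-3.280, 6.091, 2.811)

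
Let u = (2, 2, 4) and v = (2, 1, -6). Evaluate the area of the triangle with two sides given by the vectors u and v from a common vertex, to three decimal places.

12.845

i: 2·(-6) - 4·1 = -12 - 4 = -16
j: 4·2 - 2·(-6) = 8 - (-12) = 20
k: 2·1 - 2·2 = 2 - 4 = -2
u × v = (-16, 20, -2)
|u × v| = √((-16)² + 20² + (-2)²) = √660 ≈ 25.6905
area = ½ · 25.6905 ≈ 12.845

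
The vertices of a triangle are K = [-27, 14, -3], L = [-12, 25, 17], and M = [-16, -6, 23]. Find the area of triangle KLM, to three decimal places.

KL = (15, 11, 20),  KM = (11, -20, 26)
i: 11·26 - 20·(-20) = 286 - (-400) = 686
j: 20·11 - 15·26 = 220 - 390 = -170
k: 15·(-20) - 11·11 = -300 - 121 = -421
KL × KM = (686, -170, -421)
|KL × KM| = √676737 ≈ 822.6403
area = ½ · 822.6403 ≈ 411.320

411.320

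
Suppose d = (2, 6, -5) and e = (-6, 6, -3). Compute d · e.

d · e = 2·(-6) + 6·6 + (-5)·(-3) = -12 + 36 + 15 = 39

39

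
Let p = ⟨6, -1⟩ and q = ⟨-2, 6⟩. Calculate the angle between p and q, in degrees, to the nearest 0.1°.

p · q = 6·(-2) + (-1)·6 = -12 - 6 = -18
|p|² = 36 + 1 = 37,  |p| = √37 ≈ 6.082763
|q|² = 4 + 36 = 40,  |q| = √40 ≈ 6.324555
cos θ = -18 / (6.082763 · 6.324555) ≈ -0.46789
θ = arccos(-0.46789) ≈ 117.9°

117.9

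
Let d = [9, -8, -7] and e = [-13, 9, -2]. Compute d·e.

d · e = 9·(-13) + (-8)·9 + (-7)·(-2) = -117 - 72 + 14 = -175

-175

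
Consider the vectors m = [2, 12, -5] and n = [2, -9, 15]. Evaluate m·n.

m · n = 2·2 + 12·(-9) + (-5)·15 = 4 - 108 - 75 = -179

-179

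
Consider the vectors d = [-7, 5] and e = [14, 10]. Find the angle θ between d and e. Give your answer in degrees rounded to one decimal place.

108.9

d · e = (-7)·14 + 5·10 = -98 + 50 = -48
|d|² = 49 + 25 = 74,  |d| = √74 ≈ 8.602325
|e|² = 196 + 100 = 296,  |e| = √296 ≈ 17.204651
cos θ = -48 / (8.602325 · 17.204651) ≈ -0.32432
θ = arccos(-0.32432) ≈ 108.9°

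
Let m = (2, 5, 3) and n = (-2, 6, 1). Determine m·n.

29

m · n = 2·(-2) + 5·6 + 3·1 = -4 + 30 + 3 = 29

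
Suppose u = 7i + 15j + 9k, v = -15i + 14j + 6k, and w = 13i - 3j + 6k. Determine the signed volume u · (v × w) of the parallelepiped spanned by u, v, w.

v × w:
i: 14·6 - 6·(-3) = 84 - (-18) = 102
j: 6·13 - (-15)·6 = 78 - (-90) = 168
k: (-15)·(-3) - 14·13 = 45 - 182 = -137
v × w = (102, 168, -137)
u · (v × w) = 7·102 + 15·168 + 9·(-137) = 714 + 2520 - 1233 = 2001

2001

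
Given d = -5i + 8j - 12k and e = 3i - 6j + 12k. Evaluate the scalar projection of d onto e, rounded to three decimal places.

d · e = (-5)·3 + 8·(-6) + (-12)·12 = -15 - 48 - 144 = -207
|e| = √(9 + 36 + 144) = √189 ≈ 13.7477
comp_e d = -207 / √189 ≈ -15.057

-15.057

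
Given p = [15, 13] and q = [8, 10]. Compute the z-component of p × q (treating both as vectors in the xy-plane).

46

15·10 - 13·8 = 150 - 104 = 46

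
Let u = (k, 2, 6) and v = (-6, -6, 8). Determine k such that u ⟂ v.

6

u · v = k·(-6) + 2·(-6) + 6·8 = 36 - 6k
Set equal to 0: -6k = -36, so k = 6.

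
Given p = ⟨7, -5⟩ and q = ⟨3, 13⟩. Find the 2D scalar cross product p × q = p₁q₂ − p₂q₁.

106

7·13 - (-5)·3 = 91 - (-15) = 106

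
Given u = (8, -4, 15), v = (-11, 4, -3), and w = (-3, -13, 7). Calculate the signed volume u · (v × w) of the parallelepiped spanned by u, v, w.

1893

v × w:
i: 4·7 - (-3)·(-13) = 28 - 39 = -11
j: (-3)·(-3) - (-11)·7 = 9 - (-77) = 86
k: (-11)·(-13) - 4·(-3) = 143 - (-12) = 155
v × w = (-11, 86, 155)
u · (v × w) = 8·(-11) + (-4)·86 + 15·155 = -88 - 344 + 2325 = 1893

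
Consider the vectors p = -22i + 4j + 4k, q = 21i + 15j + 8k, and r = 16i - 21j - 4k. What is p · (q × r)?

-4252

q × r:
i: 15·(-4) - 8·(-21) = -60 - (-168) = 108
j: 8·16 - 21·(-4) = 128 - (-84) = 212
k: 21·(-21) - 15·16 = -441 - 240 = -681
q × r = (108, 212, -681)
p · (q × r) = (-22)·108 + 4·212 + 4·(-681) = -2376 + 848 - 2724 = -4252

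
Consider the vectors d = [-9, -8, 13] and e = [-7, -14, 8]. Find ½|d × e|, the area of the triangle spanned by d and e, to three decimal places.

i: (-8)·8 - 13·(-14) = -64 - (-182) = 118
j: 13·(-7) - (-9)·8 = -91 - (-72) = -19
k: (-9)·(-14) - (-8)·(-7) = 126 - 56 = 70
d × e = (118, -19, 70)
|d × e| = √(118² + (-19)² + 70²) = √19185 ≈ 138.5099
area = ½ · 138.5099 ≈ 69.255

69.255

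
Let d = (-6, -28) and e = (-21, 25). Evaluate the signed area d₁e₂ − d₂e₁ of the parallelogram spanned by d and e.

(-6)·25 - (-28)·(-21) = -150 - 588 = -738

-738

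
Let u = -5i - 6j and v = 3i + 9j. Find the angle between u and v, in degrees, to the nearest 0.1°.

158.6

u · v = (-5)·3 + (-6)·9 = -15 - 54 = -69
|u|² = 25 + 36 = 61,  |u| = √61 ≈ 7.810250
|v|² = 9 + 81 = 90,  |v| = √90 ≈ 9.486833
cos θ = -69 / (7.810250 · 9.486833) ≈ -0.93124
θ = arccos(-0.93124) ≈ 158.6°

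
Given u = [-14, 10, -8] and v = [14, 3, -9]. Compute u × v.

i: 10·(-9) - (-8)·3 = -90 - (-24) = -66
j: (-8)·14 - (-14)·(-9) = -112 - 126 = -238
k: (-14)·3 - 10·14 = -42 - 140 = -182
u × v = (-66, -238, -182)

(-66, -238, -182)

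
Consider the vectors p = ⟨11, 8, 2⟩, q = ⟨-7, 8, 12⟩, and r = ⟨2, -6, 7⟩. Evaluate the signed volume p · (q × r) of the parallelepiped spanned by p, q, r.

2044

q × r:
i: 8·7 - 12·(-6) = 56 - (-72) = 128
j: 12·2 - (-7)·7 = 24 - (-49) = 73
k: (-7)·(-6) - 8·2 = 42 - 16 = 26
q × r = (128, 73, 26)
p · (q × r) = 11·128 + 8·73 + 2·26 = 1408 + 584 + 52 = 2044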